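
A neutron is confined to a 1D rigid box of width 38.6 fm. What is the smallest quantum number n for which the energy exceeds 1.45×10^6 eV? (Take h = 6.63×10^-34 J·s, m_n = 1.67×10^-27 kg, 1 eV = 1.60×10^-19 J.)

E_1 = h²/(8m_nL²) = 2.208×10^-14 J = 1.380×10^5 eV.
Need n² > 1.45×10^6/1.380×10^5 = 10.51, i.e. n > 3.242.
The smallest integer satisfying this is n = 4.

n = 4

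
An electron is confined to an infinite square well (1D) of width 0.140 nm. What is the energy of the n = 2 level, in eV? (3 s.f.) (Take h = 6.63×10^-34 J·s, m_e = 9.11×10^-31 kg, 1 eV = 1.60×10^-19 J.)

E_2 = 76.9 eV

For an infinite well E_n = n²h²/(8m_eL²), so E_1 = h²/(8m_eL²) = (6.63×10^-34)²/(8·9.11×10^-31·(1.40×10^-10 m)²) = 3.077×10^-18 J.
Then E_2 = 2²·E_1 = 4·3.077×10^-18 J = 1.231×10^-17 J.
Converting, E_2 = 1.231×10^-17 J / (1.60×10^-19 J/eV) = 76.9 eV.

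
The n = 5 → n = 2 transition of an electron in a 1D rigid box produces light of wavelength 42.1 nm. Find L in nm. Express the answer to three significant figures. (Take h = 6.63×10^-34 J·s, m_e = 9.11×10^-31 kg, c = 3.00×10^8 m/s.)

The photon carries ΔE = hc/λ = 6.63×10^-34·3.00×10^8/4.21×10^-8 m = 4.724×10^-18 J.
Since ΔE = (5² − 2²)E_1, E_1 = 2.250×10^-19 J, and L = h/√(8m_eE_1) = 5.18×10^-10 m = 0.518 nm.

L = 0.518 nm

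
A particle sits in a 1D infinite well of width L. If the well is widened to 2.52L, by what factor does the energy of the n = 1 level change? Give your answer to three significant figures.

0.157

E_n ∝ 1/L², so the energy scales by 1/2.52² = 0.157.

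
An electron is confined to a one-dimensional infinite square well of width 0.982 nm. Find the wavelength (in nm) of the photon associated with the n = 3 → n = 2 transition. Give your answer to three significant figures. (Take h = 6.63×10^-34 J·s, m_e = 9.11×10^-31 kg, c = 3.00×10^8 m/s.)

E_1 = h²/(8m_eL²) = 6.255×10^-20 J, so ΔE = (3² − 2²)E_1 = 3.127×10^-19 J.
λ = hc/ΔE = (6.63×10^-34·3.00×10^8)/3.127×10^-19 = 6.36×10^-7 m = 636 nm.

λ = 636 nm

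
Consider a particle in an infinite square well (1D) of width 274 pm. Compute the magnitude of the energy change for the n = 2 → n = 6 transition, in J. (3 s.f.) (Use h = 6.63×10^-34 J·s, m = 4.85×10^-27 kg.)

E_1 = h²/(8mL²) = 1.509×10^-22 J.
|ΔE| = |2² − 6²|·E_1 = 32·1.509×10^-22 J = 4.83×10^-21 J.

|ΔE| = 4.83×10^-21 J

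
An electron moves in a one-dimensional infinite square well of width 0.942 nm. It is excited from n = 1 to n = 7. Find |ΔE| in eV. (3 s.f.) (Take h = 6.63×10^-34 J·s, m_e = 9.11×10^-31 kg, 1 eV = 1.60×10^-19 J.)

E_1 = h²/(8m_eL²) = 6.797×10^-20 J.
|ΔE| = |1² − 7²|·E_1 = 48·6.797×10^-20 J = 3.263×10^-18 J = 20.4 eV.

|ΔE| = 20.4 eV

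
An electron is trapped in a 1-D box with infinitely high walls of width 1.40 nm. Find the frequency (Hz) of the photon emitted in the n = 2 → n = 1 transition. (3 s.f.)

f = 1.39×10^14 Hz

E_1 = h²/(8m_eL²) = 3.074×10^-20 J and ΔE = (2² − 1²)E_1 = 9.222×10^-20 J.
f = ΔE/h = 9.222×10^-20/6.626×10^-34 = 1.39×10^14 Hz.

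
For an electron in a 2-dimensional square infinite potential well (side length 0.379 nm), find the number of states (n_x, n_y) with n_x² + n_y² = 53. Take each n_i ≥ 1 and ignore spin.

degeneracy = 2

The level has n_x² + n_y² = 53. The ordered positive-integer solutions are (2, 7), (7, 2).
That gives 2 states.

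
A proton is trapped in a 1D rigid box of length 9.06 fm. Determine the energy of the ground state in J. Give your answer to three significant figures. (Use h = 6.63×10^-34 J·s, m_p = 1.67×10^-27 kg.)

E_1 = 4.01×10^-13 J

For an infinite well E_n = n²h²/(8m_pL²), so E_1 = h²/(8m_pL²) = (6.63×10^-34)²/(8·1.67×10^-27·(9.06×10^-15 m)²) = 4.008×10^-13 J.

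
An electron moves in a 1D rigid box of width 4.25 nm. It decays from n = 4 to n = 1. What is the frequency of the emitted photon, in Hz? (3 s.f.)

E_1 = h²/(8m_eL²) = 3.336×10^-21 J and ΔE = (4² − 1²)E_1 = 5.004×10^-20 J.
f = ΔE/h = 5.004×10^-20/6.626×10^-34 = 7.55×10^13 Hz.

f = 7.55×10^13 Hz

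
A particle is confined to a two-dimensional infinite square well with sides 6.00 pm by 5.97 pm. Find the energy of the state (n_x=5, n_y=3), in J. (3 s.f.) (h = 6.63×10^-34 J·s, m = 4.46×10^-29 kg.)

For a 2D rectangular well E = (h²/8m)·Σ n_i²/L_i² = (6.63×10^-34)²/(8·4.46×10^-29) · [5²/(6.00 pm)² + 3²/(5.97 pm)²].
Evaluating gives E = 1.17×10^-15 J.

E = 1.17×10^-15 J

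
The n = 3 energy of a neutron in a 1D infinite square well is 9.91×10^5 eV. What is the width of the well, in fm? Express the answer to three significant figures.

L = 43.1 fm

From E_n = n²h²/(8m_nL²), L = n·h/√(8m_nE_n).
E_3 = 9.91×10^5 eV = 1.588×10^-13 J, so L = 3·6.626×10^-34/√(8·1.675×10^-27·1.588×10^-13) = 4.31×10^-14 m = 43.1 fm.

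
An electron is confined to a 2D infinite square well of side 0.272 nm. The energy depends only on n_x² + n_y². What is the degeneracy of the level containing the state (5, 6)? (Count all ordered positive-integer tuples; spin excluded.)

degeneracy = 2

The level has n_x² + n_y² = 61. The ordered positive-integer solutions are (5, 6), (6, 5).
That gives 2 states.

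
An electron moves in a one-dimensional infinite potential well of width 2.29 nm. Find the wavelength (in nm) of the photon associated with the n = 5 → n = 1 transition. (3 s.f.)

λ = 720 nm

E_1 = h²/(8m_eL²) = 1.149×10^-20 J, so ΔE = (5² − 1²)E_1 = 2.758×10^-19 J.
λ = hc/ΔE = (6.626×10^-34·2.998×10^8)/2.758×10^-19 = 7.20×10^-7 m = 720 nm.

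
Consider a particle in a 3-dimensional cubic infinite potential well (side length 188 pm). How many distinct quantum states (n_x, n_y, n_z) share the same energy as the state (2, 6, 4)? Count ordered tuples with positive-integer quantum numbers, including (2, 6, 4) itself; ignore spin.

The level has n_x² + n_y² + n_z² = 56. The ordered positive-integer solutions are (2, 4, 6), (2, 6, 4), (4, 2, 6), (4, 6, 2), (6, 2, 4), (6, 4, 2).
That gives 6 states.

degeneracy = 6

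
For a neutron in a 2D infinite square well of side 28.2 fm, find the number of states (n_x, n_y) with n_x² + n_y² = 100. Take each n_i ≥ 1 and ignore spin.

degeneracy = 2

The level has n_x² + n_y² = 100. The ordered positive-integer solutions are (6, 8), (8, 6).
That gives 2 states.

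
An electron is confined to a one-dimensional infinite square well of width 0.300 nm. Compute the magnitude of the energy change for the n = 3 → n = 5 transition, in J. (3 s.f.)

E_1 = h²/(8m_eL²) = 6.694×10^-19 J.
|ΔE| = |3² − 5²|·E_1 = 16·6.694×10^-19 J = 1.07×10^-17 J.

|ΔE| = 1.07×10^-17 J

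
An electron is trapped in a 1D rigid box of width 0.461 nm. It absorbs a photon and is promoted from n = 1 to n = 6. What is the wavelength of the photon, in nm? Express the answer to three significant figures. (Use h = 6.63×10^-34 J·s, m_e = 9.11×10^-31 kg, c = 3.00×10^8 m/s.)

λ = 20.0 nm

E_1 = h²/(8m_eL²) = 2.838×10^-19 J, so ΔE = (6² − 1²)E_1 = 9.933×10^-18 J.
λ = hc/ΔE = (6.63×10^-34·3.00×10^8)/9.933×10^-18 = 2.00×10^-8 m = 20.0 nm.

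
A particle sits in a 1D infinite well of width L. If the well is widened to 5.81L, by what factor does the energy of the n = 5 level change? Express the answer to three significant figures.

E_n ∝ 1/L², so the energy scales by 1/5.81² = 0.0296.

0.0296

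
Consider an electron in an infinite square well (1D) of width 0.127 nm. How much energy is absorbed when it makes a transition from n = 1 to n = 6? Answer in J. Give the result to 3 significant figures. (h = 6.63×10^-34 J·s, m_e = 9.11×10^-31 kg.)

E_1 = h²/(8m_eL²) = 3.739×10^-18 J.
|ΔE| = |1² − 6²|·E_1 = 35·3.739×10^-18 J = 1.31×10^-16 J.

|ΔE| = 1.31×10^-16 J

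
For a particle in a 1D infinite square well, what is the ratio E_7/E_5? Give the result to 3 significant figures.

1.96

E_n ∝ n², so E_7/E_5 = 7²/5² = 49/25 = 1.96.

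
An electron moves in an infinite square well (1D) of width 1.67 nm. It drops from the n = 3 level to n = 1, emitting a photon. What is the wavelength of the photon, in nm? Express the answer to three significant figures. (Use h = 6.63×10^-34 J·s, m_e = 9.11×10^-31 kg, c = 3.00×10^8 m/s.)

λ = 1.15×10^3 nm

E_1 = h²/(8m_eL²) = 2.163×10^-20 J, so ΔE = (3² − 1²)E_1 = 1.730×10^-19 J.
λ = hc/ΔE = (6.63×10^-34·3.00×10^8)/1.730×10^-19 = 1.15×10^-6 m = 1.15×10^3 nm.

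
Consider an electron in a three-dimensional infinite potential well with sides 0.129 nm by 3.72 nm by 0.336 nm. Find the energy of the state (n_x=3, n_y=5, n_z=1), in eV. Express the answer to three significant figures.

E = 207 eV

For a 3D rectangular well E = (h²/8m_e)·Σ n_i²/L_i² = (6.626×10^-34)²/(8·9.109×10^-31) · [3²/(0.129 nm)² + 5²/(3.72 nm)² + 1²/(0.336 nm)²].
Evaluating gives E = 3.323×10^-17 J = 207 eV.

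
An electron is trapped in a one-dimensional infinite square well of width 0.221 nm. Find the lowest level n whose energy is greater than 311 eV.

n = 7

E_1 = h²/(8m_eL²) = 1.234×10^-18 J = 7.703 eV.
Need n² > 311/7.703 = 40.37, i.e. n > 6.354.
The smallest integer satisfying this is n = 7.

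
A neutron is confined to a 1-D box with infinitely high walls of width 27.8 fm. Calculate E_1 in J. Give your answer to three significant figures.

For an infinite well E_n = n²h²/(8m_nL²), so E_1 = h²/(8m_nL²) = (6.626×10^-34)²/(8·1.675×10^-27·(2.78×10^-14 m)²) = 4.239×10^-14 J.

E_1 = 4.24×10^-14 J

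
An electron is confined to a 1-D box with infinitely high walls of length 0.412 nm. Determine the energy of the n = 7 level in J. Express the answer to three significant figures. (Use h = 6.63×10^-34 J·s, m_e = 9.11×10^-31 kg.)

E_7 = 1.74×10^-17 J

For an infinite well E_n = n²h²/(8m_eL²), so E_1 = h²/(8m_eL²) = (6.63×10^-34)²/(8·9.11×10^-31·(4.12×10^-10 m)²) = 3.553×10^-19 J.
Then E_7 = 7²·E_1 = 49·3.553×10^-19 J = 1.74×10^-17 J.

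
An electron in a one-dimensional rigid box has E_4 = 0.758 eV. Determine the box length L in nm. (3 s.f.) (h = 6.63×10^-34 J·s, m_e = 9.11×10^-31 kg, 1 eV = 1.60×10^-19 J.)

From E_n = n²h²/(8m_eL²), L = n·h/√(8m_eE_n).
E_4 = 0.758 eV = 1.213×10^-19 J, so L = 4·6.63×10^-34/√(8·9.11×10^-31·1.213×10^-19) = 2.82×10^-9 m = 2.82 nm.

L = 2.82 nm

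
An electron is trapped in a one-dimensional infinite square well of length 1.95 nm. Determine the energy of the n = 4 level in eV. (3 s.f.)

For an infinite well E_n = n²h²/(8m_eL²), so E_1 = h²/(8m_eL²) = (6.626×10^-34)²/(8·9.109×10^-31·(1.95×10^-9 m)²) = 1.584×10^-20 J.
Then E_4 = 4²·E_1 = 16·1.584×10^-20 J = 2.534×10^-19 J.
Converting, E_4 = 2.534×10^-19 J / (1.602×10^-19 J/eV) = 1.58 eV.

E_4 = 1.58 eV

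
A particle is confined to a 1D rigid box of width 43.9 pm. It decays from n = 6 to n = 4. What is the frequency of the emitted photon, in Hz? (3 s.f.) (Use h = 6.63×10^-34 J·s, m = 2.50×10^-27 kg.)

E_1 = h²/(8mL²) = 1.140×10^-20 J and ΔE = (6² − 4²)E_1 = 2.280×10^-19 J.
f = ΔE/h = 2.280×10^-19/6.63×10^-34 = 3.44×10^14 Hz.

f = 3.44×10^14 Hz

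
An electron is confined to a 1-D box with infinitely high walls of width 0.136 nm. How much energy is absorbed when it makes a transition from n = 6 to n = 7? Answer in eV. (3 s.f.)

|ΔE| = 264 eV

E_1 = h²/(8m_eL²) = 3.257×10^-18 J.
|ΔE| = |6² − 7²|·E_1 = 13·3.257×10^-18 J = 4.234×10^-17 J = 264 eV.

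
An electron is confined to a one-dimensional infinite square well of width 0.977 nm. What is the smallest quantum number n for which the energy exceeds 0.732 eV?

n = 2

E_1 = h²/(8m_eL²) = 6.312×10^-20 J = 0.3940 eV.
Need n² > 0.732/0.3940 = 1.858, i.e. n > 1.363.
The smallest integer satisfying this is n = 2.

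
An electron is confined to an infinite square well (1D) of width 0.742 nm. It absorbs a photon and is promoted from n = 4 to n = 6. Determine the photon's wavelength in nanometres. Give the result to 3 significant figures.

E_1 = h²/(8m_eL²) = 1.094×10^-19 J, so ΔE = (6² − 4²)E_1 = 2.188×10^-18 J.
λ = hc/ΔE = (6.626×10^-34·2.998×10^8)/2.188×10^-18 = 9.08×10^-8 m = 90.8 nm.

λ = 90.8 nm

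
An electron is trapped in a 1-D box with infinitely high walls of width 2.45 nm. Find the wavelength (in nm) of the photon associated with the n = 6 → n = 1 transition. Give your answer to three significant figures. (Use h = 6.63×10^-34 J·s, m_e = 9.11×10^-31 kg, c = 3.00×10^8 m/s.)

E_1 = h²/(8m_eL²) = 1.005×10^-20 J, so ΔE = (6² − 1²)E_1 = 3.517×10^-19 J.
λ = hc/ΔE = (6.63×10^-34·3.00×10^8)/3.517×10^-19 = 5.66×10^-7 m = 566 nm.

λ = 566 nm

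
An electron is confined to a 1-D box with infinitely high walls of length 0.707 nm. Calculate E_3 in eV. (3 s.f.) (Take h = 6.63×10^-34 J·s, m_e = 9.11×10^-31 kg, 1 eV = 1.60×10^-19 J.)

For an infinite well E_n = n²h²/(8m_eL²), so E_1 = h²/(8m_eL²) = (6.63×10^-34)²/(8·9.11×10^-31·(7.07×10^-10 m)²) = 1.207×10^-19 J.
Then E_3 = 3²·E_1 = 9·1.207×10^-19 J = 1.086×10^-18 J.
Converting, E_3 = 1.086×10^-18 J / (1.60×10^-19 J/eV) = 6.79 eV.

E_3 = 6.79 eV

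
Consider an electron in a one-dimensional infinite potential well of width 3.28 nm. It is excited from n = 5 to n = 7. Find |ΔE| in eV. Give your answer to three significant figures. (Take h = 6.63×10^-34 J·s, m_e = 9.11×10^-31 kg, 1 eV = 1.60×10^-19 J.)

|ΔE| = 0.841 eV

E_1 = h²/(8m_eL²) = 5.606×10^-21 J.
|ΔE| = |5² − 7²|·E_1 = 24·5.606×10^-21 J = 1.345×10^-19 J = 0.841 eV.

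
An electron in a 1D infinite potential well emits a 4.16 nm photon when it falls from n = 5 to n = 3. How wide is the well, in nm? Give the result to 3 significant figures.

L = 0.142 nm

The photon carries ΔE = hc/λ = 6.626×10^-34·2.998×10^8/4.16×10^-9 m = 4.775×10^-17 J.
Since ΔE = (5² − 3²)E_1, E_1 = 2.984×10^-18 J, and L = h/√(8m_eE_1) = 1.42×10^-10 m = 0.142 nm.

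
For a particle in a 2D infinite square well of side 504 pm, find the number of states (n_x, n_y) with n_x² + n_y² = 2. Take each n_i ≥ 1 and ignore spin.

degeneracy = 1

The level has n_x² + n_y² = 2. The ordered positive-integer solutions are (1, 1).
That gives 1 state.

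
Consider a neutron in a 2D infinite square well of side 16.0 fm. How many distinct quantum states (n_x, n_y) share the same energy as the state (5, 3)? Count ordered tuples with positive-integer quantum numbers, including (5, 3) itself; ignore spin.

The level has n_x² + n_y² = 34. The ordered positive-integer solutions are (3, 5), (5, 3).
That gives 2 states.

degeneracy = 2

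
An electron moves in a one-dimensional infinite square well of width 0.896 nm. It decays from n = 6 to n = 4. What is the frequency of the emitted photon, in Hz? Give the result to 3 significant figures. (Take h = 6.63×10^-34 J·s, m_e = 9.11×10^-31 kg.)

E_1 = h²/(8m_eL²) = 7.513×10^-20 J and ΔE = (6² − 4²)E_1 = 1.503×10^-18 J.
f = ΔE/h = 1.503×10^-18/6.63×10^-34 = 2.27×10^15 Hz.

f = 2.27×10^15 Hz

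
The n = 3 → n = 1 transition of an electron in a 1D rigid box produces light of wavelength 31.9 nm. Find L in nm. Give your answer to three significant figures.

L = 0.278 nm

The photon carries ΔE = hc/λ = 6.626×10^-34·2.998×10^8/3.19×10^-8 m = 6.227×10^-18 J.
Since ΔE = (3² − 1²)E_1, E_1 = 7.784×10^-19 J, and L = h/√(8m_eE_1) = 2.78×10^-10 m = 0.278 nm.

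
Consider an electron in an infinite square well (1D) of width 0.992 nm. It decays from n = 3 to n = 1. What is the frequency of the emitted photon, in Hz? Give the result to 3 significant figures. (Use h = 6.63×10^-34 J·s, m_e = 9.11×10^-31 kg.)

f = 7.40×10^14 Hz

E_1 = h²/(8m_eL²) = 6.129×10^-20 J and ΔE = (3² − 1²)E_1 = 4.903×10^-19 J.
f = ΔE/h = 4.903×10^-19/6.63×10^-34 = 7.40×10^14 Hz.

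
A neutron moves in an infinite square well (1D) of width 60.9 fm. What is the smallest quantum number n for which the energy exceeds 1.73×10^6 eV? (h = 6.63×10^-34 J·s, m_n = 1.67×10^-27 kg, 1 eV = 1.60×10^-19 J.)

n = 6

E_1 = h²/(8m_nL²) = 8.871×10^-15 J = 5.544×10^4 eV.
Need n² > 1.73×10^6/5.544×10^4 = 31.20, i.e. n > 5.586.
The smallest integer satisfying this is n = 6.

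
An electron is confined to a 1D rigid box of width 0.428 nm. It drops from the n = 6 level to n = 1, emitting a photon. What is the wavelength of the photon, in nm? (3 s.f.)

λ = 17.3 nm

E_1 = h²/(8m_eL²) = 3.289×10^-19 J, so ΔE = (6² − 1²)E_1 = 1.151×10^-17 J.
λ = hc/ΔE = (6.626×10^-34·2.998×10^8)/1.151×10^-17 = 1.73×10^-8 m = 17.3 nm.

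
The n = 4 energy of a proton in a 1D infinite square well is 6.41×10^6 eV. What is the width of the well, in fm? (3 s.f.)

From E_n = n²h²/(8m_pL²), L = n·h/√(8m_pE_n).
E_4 = 6.41×10^6 eV = 1.027×10^-12 J, so L = 4·6.626×10^-34/√(8·1.673×10^-27·1.027×10^-12) = 2.26×10^-14 m = 22.6 fm.

L = 22.6 fm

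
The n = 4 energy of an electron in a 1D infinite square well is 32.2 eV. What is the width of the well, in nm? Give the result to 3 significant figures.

From E_n = n²h²/(8m_eL²), L = n·h/√(8m_eE_n).
E_4 = 32.2 eV = 5.158×10^-18 J, so L = 4·6.626×10^-34/√(8·9.109×10^-31·5.158×10^-18) = 4.32×10^-10 m = 0.432 nm.

L = 0.432 nm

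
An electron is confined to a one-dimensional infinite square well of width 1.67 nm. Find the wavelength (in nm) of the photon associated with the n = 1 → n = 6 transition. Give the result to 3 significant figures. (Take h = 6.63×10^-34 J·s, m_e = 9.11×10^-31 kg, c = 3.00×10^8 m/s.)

E_1 = h²/(8m_eL²) = 2.163×10^-20 J, so ΔE = (6² − 1²)E_1 = 7.571×10^-19 J.
λ = hc/ΔE = (6.63×10^-34·3.00×10^8)/7.571×10^-19 = 2.63×10^-7 m = 263 nm.

λ = 263 nm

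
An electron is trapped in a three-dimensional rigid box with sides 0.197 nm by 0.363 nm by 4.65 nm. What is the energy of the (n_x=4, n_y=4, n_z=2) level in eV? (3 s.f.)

For a 3D rectangular well E = (h²/8m_e)·Σ n_i²/L_i² = (6.626×10^-34)²/(8·9.109×10^-31) · [4²/(0.197 nm)² + 4²/(0.363 nm)² + 2²/(4.65 nm)²].
Evaluating gives E = 3.217×10^-17 J = 201 eV.

E = 201 eV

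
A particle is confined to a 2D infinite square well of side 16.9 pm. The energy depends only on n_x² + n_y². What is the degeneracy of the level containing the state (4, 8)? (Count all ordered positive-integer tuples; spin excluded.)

degeneracy = 2

The level has n_x² + n_y² = 80. The ordered positive-integer solutions are (4, 8), (8, 4).
That gives 2 states.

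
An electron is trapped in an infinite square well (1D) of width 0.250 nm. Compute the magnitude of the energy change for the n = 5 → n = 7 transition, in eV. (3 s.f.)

E_1 = h²/(8m_eL²) = 9.640×10^-19 J.
|ΔE| = |5² − 7²|·E_1 = 24·9.640×10^-19 J = 2.314×10^-17 J = 144 eV.

|ΔE| = 144 eV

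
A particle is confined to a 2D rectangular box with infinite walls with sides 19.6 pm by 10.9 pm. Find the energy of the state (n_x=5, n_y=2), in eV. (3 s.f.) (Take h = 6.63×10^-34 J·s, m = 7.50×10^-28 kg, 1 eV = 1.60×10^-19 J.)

E = 45.2 eV

For a 2D rectangular well E = (h²/8m)·Σ n_i²/L_i² = (6.63×10^-34)²/(8·7.50×10^-28) · [5²/(19.6 pm)² + 2²/(10.9 pm)²].
Evaluating gives E = 7.234×10^-18 J = 45.2 eV.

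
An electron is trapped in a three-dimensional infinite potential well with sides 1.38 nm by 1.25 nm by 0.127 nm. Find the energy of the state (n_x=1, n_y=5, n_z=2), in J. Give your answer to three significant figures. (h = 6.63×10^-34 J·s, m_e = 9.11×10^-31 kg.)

For a 3D rectangular well E = (h²/8m_e)·Σ n_i²/L_i² = (6.63×10^-34)²/(8·9.11×10^-31) · [1²/(1.38 nm)² + 5²/(1.25 nm)² + 2²/(0.127 nm)²].
Evaluating gives E = 1.60×10^-17 J.

E = 1.60×10^-17 J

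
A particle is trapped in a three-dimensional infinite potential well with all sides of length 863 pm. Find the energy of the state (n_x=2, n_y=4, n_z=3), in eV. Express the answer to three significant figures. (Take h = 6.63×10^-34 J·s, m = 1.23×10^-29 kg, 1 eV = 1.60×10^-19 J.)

For a 3D rectangular well E = (h²/8m)·Σ n_i²/L_i² = (6.63×10^-34)²/(8·1.23×10^-29) · [2²/(863 pm)² + 4²/(863 pm)² + 3²/(863 pm)²].
Evaluating gives E = 1.739×10^-19 J = 1.09 eV.

E = 1.09 eV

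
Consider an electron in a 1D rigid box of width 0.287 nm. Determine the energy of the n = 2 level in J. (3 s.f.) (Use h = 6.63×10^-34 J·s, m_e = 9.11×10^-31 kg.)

E_2 = 2.93×10^-18 J

For an infinite well E_n = n²h²/(8m_eL²), so E_1 = h²/(8m_eL²) = (6.63×10^-34)²/(8·9.11×10^-31·(2.87×10^-10 m)²) = 7.322×10^-19 J.
Then E_2 = 2²·E_1 = 4·7.322×10^-19 J = 2.93×10^-18 J.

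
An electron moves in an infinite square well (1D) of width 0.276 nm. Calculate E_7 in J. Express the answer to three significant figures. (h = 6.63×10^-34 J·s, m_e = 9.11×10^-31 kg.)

E_7 = 3.88×10^-17 J

For an infinite well E_n = n²h²/(8m_eL²), so E_1 = h²/(8m_eL²) = (6.63×10^-34)²/(8·9.11×10^-31·(2.76×10^-10 m)²) = 7.918×10^-19 J.
Then E_7 = 7²·E_1 = 49·7.918×10^-19 J = 3.88×10^-17 J.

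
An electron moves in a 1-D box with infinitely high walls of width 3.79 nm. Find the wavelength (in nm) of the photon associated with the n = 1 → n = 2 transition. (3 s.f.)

E_1 = h²/(8m_eL²) = 4.194×10^-21 J, so ΔE = (2² − 1²)E_1 = 1.258×10^-20 J.
λ = hc/ΔE = (6.626×10^-34·2.998×10^8)/1.258×10^-20 = 1.58×10^-5 m = 1.58×10^4 nm.

λ = 1.58×10^4 nm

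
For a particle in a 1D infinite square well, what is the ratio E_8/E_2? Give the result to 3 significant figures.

E_n ∝ n², so E_8/E_2 = 8²/2² = 64/4 = 16.0.

16.0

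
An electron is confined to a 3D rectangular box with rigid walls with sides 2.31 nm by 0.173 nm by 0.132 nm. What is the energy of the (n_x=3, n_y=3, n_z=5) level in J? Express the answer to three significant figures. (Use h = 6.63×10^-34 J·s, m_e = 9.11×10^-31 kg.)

E = 1.05×10^-16 J

For a 3D rectangular well E = (h²/8m_e)·Σ n_i²/L_i² = (6.63×10^-34)²/(8·9.11×10^-31) · [3²/(2.31 nm)² + 3²/(0.173 nm)² + 5²/(0.132 nm)²].
Evaluating gives E = 1.05×10^-16 J.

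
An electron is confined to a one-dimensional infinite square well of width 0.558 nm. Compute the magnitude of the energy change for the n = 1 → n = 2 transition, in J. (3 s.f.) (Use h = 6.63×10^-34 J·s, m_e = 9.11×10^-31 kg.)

E_1 = h²/(8m_eL²) = 1.937×10^-19 J.
|ΔE| = |1² − 2²|·E_1 = 3·1.937×10^-19 J = 5.81×10^-19 J.

|ΔE| = 5.81×10^-19 J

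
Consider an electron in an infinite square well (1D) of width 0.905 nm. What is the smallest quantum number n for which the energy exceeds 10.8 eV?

n = 5

E_1 = h²/(8m_eL²) = 7.356×10^-20 J = 0.4592 eV.
Need n² > 10.8/0.4592 = 23.52, i.e. n > 4.850.
The smallest integer satisfying this is n = 5.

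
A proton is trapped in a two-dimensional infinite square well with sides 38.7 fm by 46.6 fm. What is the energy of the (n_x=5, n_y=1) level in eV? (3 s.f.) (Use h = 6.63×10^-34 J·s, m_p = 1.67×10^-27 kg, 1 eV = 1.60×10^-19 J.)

For a 2D rectangular well E = (h²/8m_p)·Σ n_i²/L_i² = (6.63×10^-34)²/(8·1.67×10^-27) · [5²/(38.7 fm)² + 1²/(46.6 fm)²].
Evaluating gives E = 5.644×10^-13 J = 3.53×10^6 eV.

E = 3.53×10^6 eV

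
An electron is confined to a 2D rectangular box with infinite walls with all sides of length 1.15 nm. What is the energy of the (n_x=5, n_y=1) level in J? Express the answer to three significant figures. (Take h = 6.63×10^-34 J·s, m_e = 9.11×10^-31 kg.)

For a 2D rectangular well E = (h²/8m_e)·Σ n_i²/L_i² = (6.63×10^-34)²/(8·9.11×10^-31) · [5²/(1.15 nm)² + 1²/(1.15 nm)²].
Evaluating gives E = 1.19×10^-18 J.

E = 1.19×10^-18 J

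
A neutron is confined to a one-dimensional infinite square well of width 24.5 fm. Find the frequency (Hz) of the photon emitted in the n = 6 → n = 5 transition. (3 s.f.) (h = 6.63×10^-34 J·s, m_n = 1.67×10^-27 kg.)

f = 9.09×10^20 Hz

E_1 = h²/(8m_nL²) = 5.481×10^-14 J and ΔE = (6² − 5²)E_1 = 6.029×10^-13 J.
f = ΔE/h = 6.029×10^-13/6.63×10^-34 = 9.09×10^20 Hz.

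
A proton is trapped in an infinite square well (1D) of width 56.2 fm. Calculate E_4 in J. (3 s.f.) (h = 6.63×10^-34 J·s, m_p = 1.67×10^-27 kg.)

For an infinite well E_n = n²h²/(8m_pL²), so E_1 = h²/(8m_pL²) = (6.63×10^-34)²/(8·1.67×10^-27·(5.62×10^-14 m)²) = 1.042×10^-14 J.
Then E_4 = 4²·E_1 = 16·1.042×10^-14 J = 1.67×10^-13 J.

E_4 = 1.67×10^-13 J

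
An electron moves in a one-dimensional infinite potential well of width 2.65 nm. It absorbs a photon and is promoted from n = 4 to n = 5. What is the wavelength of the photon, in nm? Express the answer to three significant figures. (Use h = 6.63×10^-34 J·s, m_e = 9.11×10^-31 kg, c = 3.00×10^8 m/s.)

λ = 2.57×10^3 nm

E_1 = h²/(8m_eL²) = 8.589×10^-21 J, so ΔE = (5² − 4²)E_1 = 7.730×10^-20 J.
λ = hc/ΔE = (6.63×10^-34·3.00×10^8)/7.730×10^-20 = 2.57×10^-6 m = 2.57×10^3 nm.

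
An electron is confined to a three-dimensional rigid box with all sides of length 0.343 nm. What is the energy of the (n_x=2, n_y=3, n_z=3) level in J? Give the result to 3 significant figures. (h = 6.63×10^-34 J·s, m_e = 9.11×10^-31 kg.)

For a 3D rectangular well E = (h²/8m_e)·Σ n_i²/L_i² = (6.63×10^-34)²/(8·9.11×10^-31) · [2²/(0.343 nm)² + 3²/(0.343 nm)² + 3²/(0.343 nm)²].
Evaluating gives E = 1.13×10^-17 J.

E = 1.13×10^-17 J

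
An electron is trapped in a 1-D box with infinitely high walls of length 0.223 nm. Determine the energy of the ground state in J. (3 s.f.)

E_1 = 1.21×10^-18 J

For an infinite well E_n = n²h²/(8m_eL²), so E_1 = h²/(8m_eL²) = (6.626×10^-34)²/(8·9.109×10^-31·(2.23×10^-10 m)²) = 1.212×10^-18 J.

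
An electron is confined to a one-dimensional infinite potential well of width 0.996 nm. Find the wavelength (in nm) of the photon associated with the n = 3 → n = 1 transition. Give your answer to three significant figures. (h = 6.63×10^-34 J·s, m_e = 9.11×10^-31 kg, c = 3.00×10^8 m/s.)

E_1 = h²/(8m_eL²) = 6.080×10^-20 J, so ΔE = (3² − 1²)E_1 = 4.864×10^-19 J.
λ = hc/ΔE = (6.63×10^-34·3.00×10^8)/4.864×10^-19 = 4.09×10^-7 m = 409 nm.

λ = 409 nm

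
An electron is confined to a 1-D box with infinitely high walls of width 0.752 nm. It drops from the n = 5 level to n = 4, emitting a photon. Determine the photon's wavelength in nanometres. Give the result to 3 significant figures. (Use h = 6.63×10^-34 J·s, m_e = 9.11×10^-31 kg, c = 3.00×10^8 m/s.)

E_1 = h²/(8m_eL²) = 1.067×10^-19 J, so ΔE = (5² − 4²)E_1 = 9.603×10^-19 J.
λ = hc/ΔE = (6.63×10^-34·3.00×10^8)/9.603×10^-19 = 2.07×10^-7 m = 207 nm.

λ = 207 nm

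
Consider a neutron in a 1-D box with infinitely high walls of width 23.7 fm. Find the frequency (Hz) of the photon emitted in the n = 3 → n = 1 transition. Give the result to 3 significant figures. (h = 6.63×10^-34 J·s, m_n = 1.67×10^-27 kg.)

E_1 = h²/(8m_nL²) = 5.858×10^-14 J and ΔE = (3² − 1²)E_1 = 4.686×10^-13 J.
f = ΔE/h = 4.686×10^-13/6.63×10^-34 = 7.07×10^20 Hz.

f = 7.07×10^20 Hz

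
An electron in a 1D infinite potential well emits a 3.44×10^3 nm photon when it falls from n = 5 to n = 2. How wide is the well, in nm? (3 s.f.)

L = 4.68 nm

The photon carries ΔE = hc/λ = 6.626×10^-34·2.998×10^8/3.44×10^-6 m = 5.775×10^-20 J.
Since ΔE = (5² − 2²)E_1, E_1 = 2.750×10^-21 J, and L = h/√(8m_eE_1) = 4.68×10^-9 m = 4.68 nm.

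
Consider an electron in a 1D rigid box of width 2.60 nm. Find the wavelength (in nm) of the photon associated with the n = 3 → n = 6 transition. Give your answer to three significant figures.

E_1 = h²/(8m_eL²) = 8.912×10^-21 J, so ΔE = (6² − 3²)E_1 = 2.406×10^-19 J.
λ = hc/ΔE = (6.626×10^-34·2.998×10^8)/2.406×10^-19 = 8.26×10^-7 m = 826 nm.

λ = 826 nm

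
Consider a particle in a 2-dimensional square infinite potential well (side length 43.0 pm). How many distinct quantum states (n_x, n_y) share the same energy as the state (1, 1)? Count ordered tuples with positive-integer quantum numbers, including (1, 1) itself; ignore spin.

degeneracy = 1

The level has n_x² + n_y² = 2. The ordered positive-integer solutions are (1, 1).
That gives 1 state.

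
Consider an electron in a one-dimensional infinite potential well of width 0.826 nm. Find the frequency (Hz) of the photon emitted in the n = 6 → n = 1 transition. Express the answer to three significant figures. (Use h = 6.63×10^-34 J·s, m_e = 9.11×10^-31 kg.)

f = 4.67×10^15 Hz

E_1 = h²/(8m_eL²) = 8.840×10^-20 J and ΔE = (6² − 1²)E_1 = 3.094×10^-18 J.
f = ΔE/h = 3.094×10^-18/6.63×10^-34 = 4.67×10^15 Hz.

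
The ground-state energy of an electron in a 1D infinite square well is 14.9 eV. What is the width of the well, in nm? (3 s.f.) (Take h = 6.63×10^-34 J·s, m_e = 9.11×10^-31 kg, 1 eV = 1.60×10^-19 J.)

L = 0.159 nm

From E_n = n²h²/(8m_eL²), L = n·h/√(8m_eE_n).
E_1 = 14.9 eV = 2.384×10^-18 J, so L = 1·6.63×10^-34/√(8·9.11×10^-31·2.384×10^-18) = 1.59×10^-10 m = 0.159 nm.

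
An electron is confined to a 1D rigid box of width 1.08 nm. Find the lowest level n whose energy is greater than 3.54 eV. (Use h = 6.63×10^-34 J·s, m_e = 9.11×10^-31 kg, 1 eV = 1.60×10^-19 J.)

E_1 = h²/(8m_eL²) = 5.171×10^-20 J = 0.3232 eV.
Need n² > 3.54/0.3232 = 10.95, i.e. n > 3.309.
The smallest integer satisfying this is n = 4.

n = 4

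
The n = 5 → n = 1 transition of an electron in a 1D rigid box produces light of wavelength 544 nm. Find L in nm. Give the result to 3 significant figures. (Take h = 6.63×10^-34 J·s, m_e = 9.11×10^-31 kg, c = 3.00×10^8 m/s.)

The photon carries ΔE = hc/λ = 6.63×10^-34·3.00×10^8/5.44×10^-7 m = 3.656×10^-19 J.
Since ΔE = (5² − 1²)E_1, E_1 = 1.523×10^-20 J, and L = h/√(8m_eE_1) = 1.99×10^-9 m = 1.99 nm.

L = 1.99 nm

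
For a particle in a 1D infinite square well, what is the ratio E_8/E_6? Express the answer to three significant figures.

1.78

E_n ∝ n², so E_8/E_6 = 8²/6² = 64/36 = 1.78.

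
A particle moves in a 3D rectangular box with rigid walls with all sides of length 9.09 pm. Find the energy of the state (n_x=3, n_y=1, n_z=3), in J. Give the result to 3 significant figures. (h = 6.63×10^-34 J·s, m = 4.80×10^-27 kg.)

For a 3D rectangular well E = (h²/8m)·Σ n_i²/L_i² = (6.63×10^-34)²/(8·4.80×10^-27) · [3²/(9.09 pm)² + 1²/(9.09 pm)² + 3²/(9.09 pm)²].
Evaluating gives E = 2.63×10^-18 J.

E = 2.63×10^-18 J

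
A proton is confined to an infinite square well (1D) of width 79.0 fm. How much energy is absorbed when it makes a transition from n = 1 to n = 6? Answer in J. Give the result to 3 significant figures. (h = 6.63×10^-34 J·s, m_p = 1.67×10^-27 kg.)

|ΔE| = 1.85×10^-13 J

E_1 = h²/(8m_pL²) = 5.272×10^-15 J.
|ΔE| = |1² − 6²|·E_1 = 35·5.272×10^-15 J = 1.85×10^-13 J.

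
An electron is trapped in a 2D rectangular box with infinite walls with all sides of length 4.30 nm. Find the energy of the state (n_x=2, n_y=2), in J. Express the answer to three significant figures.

E = 2.61×10^-20 J

For a 2D rectangular well E = (h²/8m_e)·Σ n_i²/L_i² = (6.626×10^-34)²/(8·9.109×10^-31) · [2²/(4.30 nm)² + 2²/(4.30 nm)²].
Evaluating gives E = 2.61×10^-20 J.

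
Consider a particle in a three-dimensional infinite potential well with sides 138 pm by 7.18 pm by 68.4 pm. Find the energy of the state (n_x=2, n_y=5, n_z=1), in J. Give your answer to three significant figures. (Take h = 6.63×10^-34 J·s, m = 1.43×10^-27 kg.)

E = 1.86×10^-17 J

For a 3D rectangular well E = (h²/8m)·Σ n_i²/L_i² = (6.63×10^-34)²/(8·1.43×10^-27) · [2²/(138 pm)² + 5²/(7.18 pm)² + 1²/(68.4 pm)²].
Evaluating gives E = 1.86×10^-17 J.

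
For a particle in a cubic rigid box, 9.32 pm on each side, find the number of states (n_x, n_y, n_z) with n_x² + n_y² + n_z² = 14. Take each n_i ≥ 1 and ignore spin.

degeneracy = 6

The level has n_x² + n_y² + n_z² = 14. The ordered positive-integer solutions are (1, 2, 3), (1, 3, 2), (2, 1, 3), (2, 3, 1), (3, 1, 2), (3, 2, 1).
That gives 6 states.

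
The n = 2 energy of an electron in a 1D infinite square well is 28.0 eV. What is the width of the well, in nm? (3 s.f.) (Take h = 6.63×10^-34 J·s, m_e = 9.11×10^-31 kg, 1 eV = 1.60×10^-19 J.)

L = 0.232 nm

From E_n = n²h²/(8m_eL²), L = n·h/√(8m_eE_n).
E_2 = 28.0 eV = 4.480×10^-18 J, so L = 2·6.63×10^-34/√(8·9.11×10^-31·4.480×10^-18) = 2.32×10^-10 m = 0.232 nm.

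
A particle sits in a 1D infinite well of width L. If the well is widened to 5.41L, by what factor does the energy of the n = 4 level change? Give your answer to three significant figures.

0.0342

E_n ∝ 1/L², so the energy scales by 1/5.41² = 0.0342.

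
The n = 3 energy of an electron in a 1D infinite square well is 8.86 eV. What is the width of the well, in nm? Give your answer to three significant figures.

From E_n = n²h²/(8m_eL²), L = n·h/√(8m_eE_n).
E_3 = 8.86 eV = 1.419×10^-18 J, so L = 3·6.626×10^-34/√(8·9.109×10^-31·1.419×10^-18) = 6.18×10^-10 m = 0.618 nm.

L = 0.618 nm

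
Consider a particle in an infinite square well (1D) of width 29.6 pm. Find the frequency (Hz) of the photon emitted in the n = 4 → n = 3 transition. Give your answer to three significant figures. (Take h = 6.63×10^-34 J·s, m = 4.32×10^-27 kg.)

f = 1.53×10^14 Hz

E_1 = h²/(8mL²) = 1.452×10^-20 J and ΔE = (4² − 3²)E_1 = 1.016×10^-19 J.
f = ΔE/h = 1.016×10^-19/6.63×10^-34 = 1.53×10^14 Hz.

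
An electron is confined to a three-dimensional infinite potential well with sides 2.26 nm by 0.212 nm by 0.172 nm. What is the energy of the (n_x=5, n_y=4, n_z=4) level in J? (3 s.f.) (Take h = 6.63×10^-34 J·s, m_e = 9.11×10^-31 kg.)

For a 3D rectangular well E = (h²/8m_e)·Σ n_i²/L_i² = (6.63×10^-34)²/(8·9.11×10^-31) · [5²/(2.26 nm)² + 4²/(0.212 nm)² + 4²/(0.172 nm)²].
Evaluating gives E = 5.44×10^-17 J.

E = 5.44×10^-17 J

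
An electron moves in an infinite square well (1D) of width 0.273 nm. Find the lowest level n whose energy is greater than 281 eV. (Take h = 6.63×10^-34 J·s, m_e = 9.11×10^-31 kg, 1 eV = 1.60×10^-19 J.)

n = 8

E_1 = h²/(8m_eL²) = 8.093×10^-19 J = 5.058 eV.
Need n² > 281/5.058 = 55.56, i.e. n > 7.454.
The smallest integer satisfying this is n = 8.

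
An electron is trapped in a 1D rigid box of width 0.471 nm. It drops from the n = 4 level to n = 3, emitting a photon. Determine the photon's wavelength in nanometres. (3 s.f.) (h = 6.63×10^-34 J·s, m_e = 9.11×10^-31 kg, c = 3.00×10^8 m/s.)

λ = 105 nm

E_1 = h²/(8m_eL²) = 2.719×10^-19 J, so ΔE = (4² − 3²)E_1 = 1.903×10^-18 J.
λ = hc/ΔE = (6.63×10^-34·3.00×10^8)/1.903×10^-18 = 1.05×10^-7 m = 105 nm.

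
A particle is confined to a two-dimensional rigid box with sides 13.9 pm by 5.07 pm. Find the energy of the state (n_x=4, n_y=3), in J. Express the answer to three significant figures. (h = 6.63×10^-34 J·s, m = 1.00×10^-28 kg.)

For a 2D rectangular well E = (h²/8m)·Σ n_i²/L_i² = (6.63×10^-34)²/(8·1.00×10^-28) · [4²/(13.9 pm)² + 3²/(5.07 pm)²].
Evaluating gives E = 2.38×10^-16 J.

E = 2.38×10^-16 J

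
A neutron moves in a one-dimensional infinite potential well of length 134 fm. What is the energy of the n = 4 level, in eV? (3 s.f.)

E_4 = 1.82×10^5 eV

For an infinite well E_n = n²h²/(8m_nL²), so E_1 = h²/(8m_nL²) = (6.626×10^-34)²/(8·1.675×10^-27·(1.34×10^-13 m)²) = 1.825×10^-15 J.
Then E_4 = 4²·E_1 = 16·1.825×10^-15 J = 2.920×10^-14 J.
Converting, E_4 = 2.920×10^-14 J / (1.602×10^-19 J/eV) = 1.82×10^5 eV.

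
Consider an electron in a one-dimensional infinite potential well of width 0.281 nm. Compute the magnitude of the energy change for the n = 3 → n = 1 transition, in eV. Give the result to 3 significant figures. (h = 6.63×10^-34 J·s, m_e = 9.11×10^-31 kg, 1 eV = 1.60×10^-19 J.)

|ΔE| = 38.2 eV

E_1 = h²/(8m_eL²) = 7.638×10^-19 J.
|ΔE| = |3² − 1²|·E_1 = 8·7.638×10^-19 J = 6.110×10^-18 J = 38.2 eV.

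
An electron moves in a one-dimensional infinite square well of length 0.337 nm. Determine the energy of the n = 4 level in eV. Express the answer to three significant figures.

For an infinite well E_n = n²h²/(8m_eL²), so E_1 = h²/(8m_eL²) = (6.626×10^-34)²/(8·9.109×10^-31·(3.37×10^-10 m)²) = 5.305×10^-19 J.
Then E_4 = 4²·E_1 = 16·5.305×10^-19 J = 8.488×10^-18 J.
Converting, E_4 = 8.488×10^-18 J / (1.602×10^-19 J/eV) = 53.0 eV.

E_4 = 53.0 eV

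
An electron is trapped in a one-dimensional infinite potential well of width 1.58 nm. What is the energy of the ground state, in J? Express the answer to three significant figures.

E_1 = 2.41×10^-20 J

For an infinite well E_n = n²h²/(8m_eL²), so E_1 = h²/(8m_eL²) = (6.626×10^-34)²/(8·9.109×10^-31·(1.58×10^-9 m)²) = 2.413×10^-20 J.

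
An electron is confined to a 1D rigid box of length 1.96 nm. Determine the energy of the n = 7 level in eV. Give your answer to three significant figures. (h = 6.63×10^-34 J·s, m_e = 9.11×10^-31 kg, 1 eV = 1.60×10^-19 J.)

E_7 = 4.81 eV

For an infinite well E_n = n²h²/(8m_eL²), so E_1 = h²/(8m_eL²) = (6.63×10^-34)²/(8·9.11×10^-31·(1.96×10^-9 m)²) = 1.570×10^-20 J.
Then E_7 = 7²·E_1 = 49·1.570×10^-20 J = 7.693×10^-19 J.
Converting, E_7 = 7.693×10^-19 J / (1.60×10^-19 J/eV) = 4.81 eV.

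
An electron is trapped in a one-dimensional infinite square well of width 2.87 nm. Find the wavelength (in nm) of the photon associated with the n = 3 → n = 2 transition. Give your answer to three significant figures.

E_1 = h²/(8m_eL²) = 7.314×10^-21 J, so ΔE = (3² − 2²)E_1 = 3.657×10^-20 J.
λ = hc/ΔE = (6.626×10^-34·2.998×10^8)/3.657×10^-20 = 5.43×10^-6 m = 5.43×10^3 nm.

λ = 5.43×10^3 nm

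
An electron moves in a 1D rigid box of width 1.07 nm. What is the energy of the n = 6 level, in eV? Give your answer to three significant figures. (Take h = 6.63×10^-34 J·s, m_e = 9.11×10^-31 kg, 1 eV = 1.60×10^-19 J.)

For an infinite well E_n = n²h²/(8m_eL²), so E_1 = h²/(8m_eL²) = (6.63×10^-34)²/(8·9.11×10^-31·(1.07×10^-9 m)²) = 5.268×10^-20 J.
Then E_6 = 6²·E_1 = 36·5.268×10^-20 J = 1.896×10^-18 J.
Converting, E_6 = 1.896×10^-18 J / (1.60×10^-19 J/eV) = 11.9 eV.

E_6 = 11.9 eV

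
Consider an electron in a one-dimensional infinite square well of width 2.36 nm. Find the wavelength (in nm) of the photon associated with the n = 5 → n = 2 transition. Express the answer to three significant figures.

λ = 874 nm

E_1 = h²/(8m_eL²) = 1.082×10^-20 J, so ΔE = (5² − 2²)E_1 = 2.272×10^-19 J.
λ = hc/ΔE = (6.626×10^-34·2.998×10^8)/2.272×10^-19 = 8.74×10^-7 m = 874 nm.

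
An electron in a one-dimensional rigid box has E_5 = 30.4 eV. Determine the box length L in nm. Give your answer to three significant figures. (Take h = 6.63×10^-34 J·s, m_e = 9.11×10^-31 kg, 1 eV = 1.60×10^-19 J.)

L = 0.557 nm

From E_n = n²h²/(8m_eL²), L = n·h/√(8m_eE_n).
E_5 = 30.4 eV = 4.864×10^-18 J, so L = 5·6.63×10^-34/√(8·9.11×10^-31·4.864×10^-18) = 5.57×10^-10 m = 0.557 nm.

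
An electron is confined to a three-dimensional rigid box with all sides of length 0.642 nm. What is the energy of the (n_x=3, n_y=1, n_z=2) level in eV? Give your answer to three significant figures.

E = 12.8 eV

For a 3D rectangular well E = (h²/8m_e)·Σ n_i²/L_i² = (6.626×10^-34)²/(8·9.109×10^-31) · [3²/(0.642 nm)² + 1²/(0.642 nm)² + 2²/(0.642 nm)²].
Evaluating gives E = 2.046×10^-18 J = 12.8 eV.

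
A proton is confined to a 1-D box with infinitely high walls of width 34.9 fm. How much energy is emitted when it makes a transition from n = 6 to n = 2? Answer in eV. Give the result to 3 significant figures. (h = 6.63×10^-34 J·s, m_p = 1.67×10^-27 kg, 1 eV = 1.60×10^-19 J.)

|ΔE| = 5.40×10^6 eV

E_1 = h²/(8m_pL²) = 2.701×10^-14 J.
|ΔE| = |6² − 2²|·E_1 = 32·2.701×10^-14 J = 8.643×10^-13 J = 5.40×10^6 eV.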